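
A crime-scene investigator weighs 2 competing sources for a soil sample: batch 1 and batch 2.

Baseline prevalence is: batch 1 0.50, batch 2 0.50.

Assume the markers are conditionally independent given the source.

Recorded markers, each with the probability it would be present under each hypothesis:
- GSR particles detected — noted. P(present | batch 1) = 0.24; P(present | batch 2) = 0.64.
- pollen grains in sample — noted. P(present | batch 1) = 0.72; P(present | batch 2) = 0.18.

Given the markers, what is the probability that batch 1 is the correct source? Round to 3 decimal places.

For each hypothesis, the unnormalized posterior weight is prior × product of the marker likelihoods:
  batch 1: 0.50 × 0.24 × 0.72 = 0.0864
  batch 2: 0.50 × 0.64 × 0.18 = 0.0576
Marginal likelihood of the evidence = 0.144.
P(batch 1 | evidence) = 0.0864 / 0.144 ≈ 0.600.

0.600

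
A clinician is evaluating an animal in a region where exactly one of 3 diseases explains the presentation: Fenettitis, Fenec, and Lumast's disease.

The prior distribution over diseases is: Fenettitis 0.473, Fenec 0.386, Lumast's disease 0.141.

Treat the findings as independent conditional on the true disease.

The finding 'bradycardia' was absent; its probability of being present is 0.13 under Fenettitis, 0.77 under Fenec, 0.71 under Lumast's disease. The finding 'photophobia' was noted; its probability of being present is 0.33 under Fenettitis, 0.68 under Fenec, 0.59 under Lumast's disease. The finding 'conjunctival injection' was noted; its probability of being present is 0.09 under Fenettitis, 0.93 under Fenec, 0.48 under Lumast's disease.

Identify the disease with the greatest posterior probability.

Multiply each prior by the joint likelihood of the evidence pattern (using 1 − P(present | H) for each absent finding):
  Fenettitis: 0.473 × (1 − 0.13) × 0.33 × 0.09 = 0.012222
  Fenec: 0.386 × (1 − 0.77) × 0.68 × 0.93 = 0.056144
  Lumast's disease: 0.141 × (1 − 0.71) × 0.59 × 0.48 = 0.01158
Normalizing constant Z = 0.012222 + 0.056144 + 0.01158 = 0.079946.
P(Fenettitis | evidence) ≈ 0.012222 / 0.079946 ≈ 0.153
P(Fenec | evidence) ≈ 0.056144 / 0.079946 ≈ 0.702
P(Lumast's disease | evidence) ≈ 0.01158 / 0.079946 ≈ 0.145
The largest is 0.702, so Fenec is most probable.

Fenec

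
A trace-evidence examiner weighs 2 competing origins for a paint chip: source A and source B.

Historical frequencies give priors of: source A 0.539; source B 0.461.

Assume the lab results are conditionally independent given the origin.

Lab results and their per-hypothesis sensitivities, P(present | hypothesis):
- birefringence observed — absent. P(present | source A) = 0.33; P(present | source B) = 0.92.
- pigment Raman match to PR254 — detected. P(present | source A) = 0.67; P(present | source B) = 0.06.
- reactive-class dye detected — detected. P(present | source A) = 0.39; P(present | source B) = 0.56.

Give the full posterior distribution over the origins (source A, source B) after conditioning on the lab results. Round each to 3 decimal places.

0.987, 0.013

By Bayes' rule with conditional independence, the unnormalized weight for each hypothesis is prior × ∏ likelihoods (using 1 − P(present | H) for each absent lab result):
  source A: 0.539 × (1 − 0.33) × 0.67 × 0.39 = 0.094363
  source B: 0.461 × (1 − 0.92) × 0.06 × 0.56 = 0.0012392
Marginal likelihood of the evidence = 0.095602.
P(source A | evidence) = 0.094363 / 0.095602 ≈ 0.987
P(source B | evidence) = 0.0012392 / 0.095602 ≈ 0.013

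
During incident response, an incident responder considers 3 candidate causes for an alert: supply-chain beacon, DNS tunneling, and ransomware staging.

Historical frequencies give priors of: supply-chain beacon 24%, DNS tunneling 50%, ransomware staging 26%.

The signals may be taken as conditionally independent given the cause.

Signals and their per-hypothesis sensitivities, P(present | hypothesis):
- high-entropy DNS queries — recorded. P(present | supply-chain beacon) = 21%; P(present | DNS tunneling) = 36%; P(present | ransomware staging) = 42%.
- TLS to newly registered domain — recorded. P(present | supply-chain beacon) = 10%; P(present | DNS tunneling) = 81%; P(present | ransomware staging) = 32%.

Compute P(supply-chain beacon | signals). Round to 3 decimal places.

0.027

Multiply each prior by the joint likelihood of the signal pattern:
  supply-chain beacon: 0.24 × 0.21 × 0.10 = 0.00504
  DNS tunneling: 0.50 × 0.36 × 0.81 = 0.1458
  ransomware staging: 0.26 × 0.42 × 0.32 = 0.034944
The unnormalized weights sum to 0.18578.
P(supply-chain beacon | evidence) = 0.00504 / 0.18578 ≈ 0.027.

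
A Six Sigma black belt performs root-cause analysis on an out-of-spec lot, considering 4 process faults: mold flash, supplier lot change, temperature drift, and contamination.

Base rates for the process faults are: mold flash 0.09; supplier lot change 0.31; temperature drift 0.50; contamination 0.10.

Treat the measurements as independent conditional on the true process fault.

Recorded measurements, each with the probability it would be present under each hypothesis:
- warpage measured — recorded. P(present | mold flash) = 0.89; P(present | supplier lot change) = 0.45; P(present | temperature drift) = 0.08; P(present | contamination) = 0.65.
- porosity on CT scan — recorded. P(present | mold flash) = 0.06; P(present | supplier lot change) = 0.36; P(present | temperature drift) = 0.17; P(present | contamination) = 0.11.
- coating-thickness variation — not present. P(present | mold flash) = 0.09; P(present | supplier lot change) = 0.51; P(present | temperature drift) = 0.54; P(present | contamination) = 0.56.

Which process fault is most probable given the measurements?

For each hypothesis, the unnormalized posterior weight is prior × product of the measurement likelihoods (using 1 − P(present | H) for each absent measurement):
  mold flash: 0.09 × 0.89 × 0.06 × (1 − 0.09) = 0.0043735
  supplier lot change: 0.31 × 0.45 × 0.36 × (1 − 0.51) = 0.024608
  temperature drift: 0.50 × 0.08 × 0.17 × (1 − 0.54) = 0.003128
  contamination: 0.10 × 0.65 × 0.11 × (1 − 0.56) = 0.003146
The unnormalized weights sum to 0.035255.
P(mold flash | evidence) ≈ 0.0043735 / 0.035255 ≈ 0.124
P(supplier lot change | evidence) ≈ 0.024608 / 0.035255 ≈ 0.698
P(temperature drift | evidence) ≈ 0.003128 / 0.035255 ≈ 0.089
P(contamination | evidence) ≈ 0.003146 / 0.035255 ≈ 0.089
The largest is 0.698, so supplier lot change is most probable.

supplier lot change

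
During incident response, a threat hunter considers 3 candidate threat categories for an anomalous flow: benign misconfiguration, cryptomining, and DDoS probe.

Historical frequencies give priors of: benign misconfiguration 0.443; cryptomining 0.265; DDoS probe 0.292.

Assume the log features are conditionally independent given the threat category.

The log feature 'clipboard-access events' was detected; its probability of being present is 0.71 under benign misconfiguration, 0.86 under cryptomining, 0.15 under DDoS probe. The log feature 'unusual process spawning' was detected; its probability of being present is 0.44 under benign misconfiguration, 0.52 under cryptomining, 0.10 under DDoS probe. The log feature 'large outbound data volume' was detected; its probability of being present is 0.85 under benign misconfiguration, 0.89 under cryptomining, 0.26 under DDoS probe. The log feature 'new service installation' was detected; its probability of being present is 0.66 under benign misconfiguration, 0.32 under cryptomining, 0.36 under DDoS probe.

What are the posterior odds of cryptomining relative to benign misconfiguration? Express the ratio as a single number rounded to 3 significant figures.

The normalizing constant cancels in an odds ratio, so compute prior × likelihood for the two hypotheses only:
  cryptomining: 0.265 × 0.86 × 0.52 × 0.89 × 0.32 = 0.033751
  benign misconfiguration: 0.443 × 0.71 × 0.44 × 0.85 × 0.66 = 0.077639
Posterior odds = 0.033751 / 0.077639 ≈ 0.435.

0.435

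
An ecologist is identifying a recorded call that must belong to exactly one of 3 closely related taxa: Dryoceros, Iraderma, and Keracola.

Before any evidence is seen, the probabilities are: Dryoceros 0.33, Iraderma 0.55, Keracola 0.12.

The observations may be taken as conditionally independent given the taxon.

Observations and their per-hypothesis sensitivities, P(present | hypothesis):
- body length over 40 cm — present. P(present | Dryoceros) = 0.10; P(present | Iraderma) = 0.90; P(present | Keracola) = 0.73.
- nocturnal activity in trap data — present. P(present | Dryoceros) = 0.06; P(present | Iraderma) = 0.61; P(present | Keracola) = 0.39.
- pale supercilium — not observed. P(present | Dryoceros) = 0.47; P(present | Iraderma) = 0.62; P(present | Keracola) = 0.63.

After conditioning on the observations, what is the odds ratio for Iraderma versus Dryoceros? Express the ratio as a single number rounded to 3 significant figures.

The normalizing constant cancels in an odds ratio, so compute prior × likelihood for the two hypotheses only (using 1 − P(present | H) for each absent observation):
  Iraderma: 0.55 × 0.90 × 0.61 × (1 − 0.62) = 0.11474
  Dryoceros: 0.33 × 0.10 × 0.06 × (1 − 0.47) = 0.0010494
Posterior odds = 0.11474 / 0.0010494 ≈ 109.

109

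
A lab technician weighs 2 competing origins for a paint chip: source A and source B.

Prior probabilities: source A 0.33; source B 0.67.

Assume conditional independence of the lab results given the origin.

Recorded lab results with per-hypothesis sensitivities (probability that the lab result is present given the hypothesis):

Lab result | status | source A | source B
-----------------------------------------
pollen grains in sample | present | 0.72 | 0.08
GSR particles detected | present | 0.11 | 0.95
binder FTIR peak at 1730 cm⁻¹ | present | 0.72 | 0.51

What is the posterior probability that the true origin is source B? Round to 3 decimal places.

0.580

Multiply each prior by the joint likelihood of the lab result pattern:
  source A: 0.33 × 0.72 × 0.11 × 0.72 = 0.018818
  source B: 0.67 × 0.08 × 0.95 × 0.51 = 0.025969
The unnormalized weights sum to 0.044787.
P(source B | evidence) = 0.025969 / 0.044787 ≈ 0.580.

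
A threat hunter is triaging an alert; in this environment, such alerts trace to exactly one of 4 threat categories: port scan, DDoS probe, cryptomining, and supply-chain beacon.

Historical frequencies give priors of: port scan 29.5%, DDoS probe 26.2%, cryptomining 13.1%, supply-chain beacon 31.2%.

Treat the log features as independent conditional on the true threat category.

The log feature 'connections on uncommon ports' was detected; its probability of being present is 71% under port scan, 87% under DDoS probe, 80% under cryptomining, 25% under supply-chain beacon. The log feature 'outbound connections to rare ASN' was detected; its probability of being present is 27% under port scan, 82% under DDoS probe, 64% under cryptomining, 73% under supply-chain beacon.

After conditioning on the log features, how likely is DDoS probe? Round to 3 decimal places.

Multiply each prior by the joint likelihood of the log feature pattern:
  port scan: 0.295 × 0.71 × 0.27 = 0.056551
  DDoS probe: 0.262 × 0.87 × 0.82 = 0.18691
  cryptomining: 0.131 × 0.80 × 0.64 = 0.067072
  supply-chain beacon: 0.312 × 0.25 × 0.73 = 0.05694
The unnormalized weights sum to 0.36747.
P(DDoS probe | evidence) = 0.18691 / 0.36747 ≈ 0.509.

0.509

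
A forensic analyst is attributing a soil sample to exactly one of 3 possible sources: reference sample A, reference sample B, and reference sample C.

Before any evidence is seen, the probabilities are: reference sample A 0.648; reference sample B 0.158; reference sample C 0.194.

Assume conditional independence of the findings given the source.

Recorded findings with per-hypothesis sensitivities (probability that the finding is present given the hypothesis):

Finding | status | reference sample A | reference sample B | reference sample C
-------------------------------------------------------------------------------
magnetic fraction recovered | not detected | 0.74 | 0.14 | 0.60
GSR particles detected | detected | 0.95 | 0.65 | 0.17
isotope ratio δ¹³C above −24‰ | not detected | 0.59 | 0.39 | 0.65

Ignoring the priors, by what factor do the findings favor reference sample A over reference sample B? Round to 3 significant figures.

Take the product of per-finding likelihoods under each hypothesis (using 1 − P(present | H) for each absent finding), then divide.
  reference sample A: (1 − 0.74) × 0.95 × (1 − 0.59) = 0.10127
  reference sample B: (1 − 0.14) × 0.65 × (1 − 0.39) = 0.34099
Bayes factor = 0.10127 / 0.34099 ≈ 0.297

0.297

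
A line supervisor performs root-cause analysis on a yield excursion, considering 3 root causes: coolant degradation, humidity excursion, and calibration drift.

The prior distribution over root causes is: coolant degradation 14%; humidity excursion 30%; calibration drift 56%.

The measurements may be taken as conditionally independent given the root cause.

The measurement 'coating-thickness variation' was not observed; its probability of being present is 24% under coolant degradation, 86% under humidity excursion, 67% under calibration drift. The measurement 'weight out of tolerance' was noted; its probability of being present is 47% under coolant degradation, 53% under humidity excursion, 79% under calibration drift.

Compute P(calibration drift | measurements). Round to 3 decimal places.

By Bayes' rule with conditional independence, the unnormalized weight for each hypothesis is prior × ∏ likelihoods (using 1 − P(present | H) for each absent measurement):
  coolant degradation: 0.14 × (1 − 0.24) × 0.47 = 0.050008
  humidity excursion: 0.30 × (1 − 0.86) × 0.53 = 0.02226
  calibration drift: 0.56 × (1 − 0.67) × 0.79 = 0.14599
Marginal likelihood of the evidence = 0.21826.
P(calibration drift | evidence) = 0.14599 / 0.21826 ≈ 0.669.

0.669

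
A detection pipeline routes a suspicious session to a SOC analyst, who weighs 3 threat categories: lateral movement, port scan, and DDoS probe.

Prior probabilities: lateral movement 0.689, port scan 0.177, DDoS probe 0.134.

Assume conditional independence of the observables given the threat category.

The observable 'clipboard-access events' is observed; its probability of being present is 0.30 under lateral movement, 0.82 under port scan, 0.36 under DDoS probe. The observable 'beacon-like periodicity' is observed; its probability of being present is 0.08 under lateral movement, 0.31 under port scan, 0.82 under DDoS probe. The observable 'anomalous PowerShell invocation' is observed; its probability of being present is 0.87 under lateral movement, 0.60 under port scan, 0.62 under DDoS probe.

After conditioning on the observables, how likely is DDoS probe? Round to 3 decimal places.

0.372

For each hypothesis, the unnormalized posterior weight is prior × product of the observable likelihoods:
  lateral movement: 0.689 × 0.30 × 0.08 × 0.87 = 0.014386
  port scan: 0.177 × 0.82 × 0.31 × 0.60 = 0.026996
  DDoS probe: 0.134 × 0.36 × 0.82 × 0.62 = 0.024525
Marginal likelihood of the evidence = 0.065908.
P(DDoS probe | evidence) = 0.024525 / 0.065908 ≈ 0.372.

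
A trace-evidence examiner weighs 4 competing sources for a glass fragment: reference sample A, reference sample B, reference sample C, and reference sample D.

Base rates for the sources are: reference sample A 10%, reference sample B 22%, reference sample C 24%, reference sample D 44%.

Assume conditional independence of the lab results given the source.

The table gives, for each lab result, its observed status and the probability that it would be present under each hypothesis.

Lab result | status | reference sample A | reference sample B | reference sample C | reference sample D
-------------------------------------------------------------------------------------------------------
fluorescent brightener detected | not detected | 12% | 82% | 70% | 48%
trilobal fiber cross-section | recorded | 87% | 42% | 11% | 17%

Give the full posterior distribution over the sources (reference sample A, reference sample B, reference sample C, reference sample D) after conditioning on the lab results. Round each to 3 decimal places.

0.547, 0.119, 0.057, 0.278

By Bayes' rule with conditional independence, the unnormalized weight for each hypothesis is prior × ∏ likelihoods (using 1 − P(present | H) for each absent lab result):
  reference sample A: 0.10 × (1 − 0.12) × 0.87 = 0.07656
  reference sample B: 0.22 × (1 − 0.82) × 0.42 = 0.016632
  reference sample C: 0.24 × (1 − 0.70) × 0.11 = 0.00792
  reference sample D: 0.44 × (1 − 0.48) × 0.17 = 0.038896
Normalizing constant Z = 0.07656 + 0.016632 + 0.00792 + 0.038896 = 0.14001.
P(reference sample A | evidence) = 0.07656 / 0.14001 ≈ 0.547
P(reference sample B | evidence) = 0.016632 / 0.14001 ≈ 0.119
P(reference sample C | evidence) = 0.00792 / 0.14001 ≈ 0.057
P(reference sample D | evidence) = 0.038896 / 0.14001 ≈ 0.278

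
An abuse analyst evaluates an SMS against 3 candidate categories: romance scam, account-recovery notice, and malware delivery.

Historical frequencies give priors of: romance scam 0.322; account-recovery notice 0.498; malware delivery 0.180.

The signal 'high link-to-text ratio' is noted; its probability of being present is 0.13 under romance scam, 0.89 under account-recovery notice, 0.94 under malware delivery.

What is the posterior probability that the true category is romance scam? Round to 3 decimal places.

0.064

For each hypothesis, the unnormalized posterior weight is prior × likelihood:
  romance scam: 0.322 × 0.13 = 0.04186
  account-recovery notice: 0.498 × 0.89 = 0.44322
  malware delivery: 0.180 × 0.94 = 0.1692
Normalizing constant Z = 0.04186 + 0.44322 + 0.1692 = 0.65428.
P(romance scam | evidence) = 0.04186 / 0.65428 ≈ 0.064.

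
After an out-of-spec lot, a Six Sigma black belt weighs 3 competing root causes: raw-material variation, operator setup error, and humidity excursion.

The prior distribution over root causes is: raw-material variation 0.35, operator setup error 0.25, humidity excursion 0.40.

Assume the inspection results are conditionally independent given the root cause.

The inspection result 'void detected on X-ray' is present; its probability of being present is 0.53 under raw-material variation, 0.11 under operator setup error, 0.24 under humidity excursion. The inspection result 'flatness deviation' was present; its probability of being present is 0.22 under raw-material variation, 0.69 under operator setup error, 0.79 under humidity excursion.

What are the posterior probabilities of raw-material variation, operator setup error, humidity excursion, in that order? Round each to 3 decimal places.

By Bayes' rule with conditional independence, the unnormalized weight for each hypothesis is prior × ∏ likelihoods:
  raw-material variation: 0.35 × 0.53 × 0.22 = 0.04081
  operator setup error: 0.25 × 0.11 × 0.69 = 0.018975
  humidity excursion: 0.40 × 0.24 × 0.79 = 0.07584
The unnormalized weights sum to 0.13562.
P(raw-material variation | evidence) = 0.04081 / 0.13562 ≈ 0.301
P(operator setup error | evidence) = 0.018975 / 0.13562 ≈ 0.140
P(humidity excursion | evidence) = 0.07584 / 0.13562 ≈ 0.559

0.301, 0.140, 0.559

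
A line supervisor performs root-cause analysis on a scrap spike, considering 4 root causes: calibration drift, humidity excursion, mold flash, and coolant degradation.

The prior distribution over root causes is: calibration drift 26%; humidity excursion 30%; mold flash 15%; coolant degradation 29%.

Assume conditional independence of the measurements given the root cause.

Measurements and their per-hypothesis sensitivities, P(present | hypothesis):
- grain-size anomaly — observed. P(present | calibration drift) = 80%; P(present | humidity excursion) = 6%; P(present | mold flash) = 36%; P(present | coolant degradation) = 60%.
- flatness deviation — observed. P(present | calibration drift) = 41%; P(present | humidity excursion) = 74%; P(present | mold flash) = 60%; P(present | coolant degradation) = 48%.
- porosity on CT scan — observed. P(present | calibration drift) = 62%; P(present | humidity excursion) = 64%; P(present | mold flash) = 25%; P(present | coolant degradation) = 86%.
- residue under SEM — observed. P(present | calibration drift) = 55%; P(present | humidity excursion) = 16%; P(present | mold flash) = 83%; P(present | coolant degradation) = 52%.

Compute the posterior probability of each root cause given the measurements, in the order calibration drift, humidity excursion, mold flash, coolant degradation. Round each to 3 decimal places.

By Bayes' rule with conditional independence, the unnormalized weight for each hypothesis is prior × ∏ likelihoods:
  calibration drift: 0.26 × 0.80 × 0.41 × 0.62 × 0.55 = 0.02908
  humidity excursion: 0.30 × 0.06 × 0.74 × 0.64 × 0.16 = 0.001364
  mold flash: 0.15 × 0.36 × 0.60 × 0.25 × 0.83 = 0.006723
  coolant degradation: 0.29 × 0.60 × 0.48 × 0.86 × 0.52 = 0.03735
The unnormalized weights sum to 0.074518.
P(calibration drift | evidence) = 0.02908 / 0.074518 ≈ 0.390
P(humidity excursion | evidence) = 0.001364 / 0.074518 ≈ 0.018
P(mold flash | evidence) = 0.006723 / 0.074518 ≈ 0.090
P(coolant degradation | evidence) = 0.03735 / 0.074518 ≈ 0.501

0.390, 0.018, 0.090, 0.501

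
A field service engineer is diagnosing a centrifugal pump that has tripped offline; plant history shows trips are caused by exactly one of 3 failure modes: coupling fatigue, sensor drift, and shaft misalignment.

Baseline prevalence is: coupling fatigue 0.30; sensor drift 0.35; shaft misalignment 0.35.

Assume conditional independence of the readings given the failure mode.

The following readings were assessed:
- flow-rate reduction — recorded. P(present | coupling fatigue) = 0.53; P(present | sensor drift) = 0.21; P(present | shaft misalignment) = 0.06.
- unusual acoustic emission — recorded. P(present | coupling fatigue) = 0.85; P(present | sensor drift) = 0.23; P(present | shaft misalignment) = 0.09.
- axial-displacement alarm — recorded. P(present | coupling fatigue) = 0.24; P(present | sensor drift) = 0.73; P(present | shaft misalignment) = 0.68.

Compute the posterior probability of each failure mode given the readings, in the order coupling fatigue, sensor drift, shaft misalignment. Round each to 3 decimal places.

0.704, 0.268, 0.028

By Bayes' rule with conditional independence, the unnormalized weight for each hypothesis is prior × ∏ likelihoods:
  coupling fatigue: 0.30 × 0.53 × 0.85 × 0.24 = 0.032436
  sensor drift: 0.35 × 0.21 × 0.23 × 0.73 = 0.012341
  shaft misalignment: 0.35 × 0.06 × 0.09 × 0.68 = 0.0012852
The unnormalized weights sum to 0.046062.
P(coupling fatigue | evidence) = 0.032436 / 0.046062 ≈ 0.704
P(sensor drift | evidence) = 0.012341 / 0.046062 ≈ 0.268
P(shaft misalignment | evidence) = 0.0012852 / 0.046062 ≈ 0.028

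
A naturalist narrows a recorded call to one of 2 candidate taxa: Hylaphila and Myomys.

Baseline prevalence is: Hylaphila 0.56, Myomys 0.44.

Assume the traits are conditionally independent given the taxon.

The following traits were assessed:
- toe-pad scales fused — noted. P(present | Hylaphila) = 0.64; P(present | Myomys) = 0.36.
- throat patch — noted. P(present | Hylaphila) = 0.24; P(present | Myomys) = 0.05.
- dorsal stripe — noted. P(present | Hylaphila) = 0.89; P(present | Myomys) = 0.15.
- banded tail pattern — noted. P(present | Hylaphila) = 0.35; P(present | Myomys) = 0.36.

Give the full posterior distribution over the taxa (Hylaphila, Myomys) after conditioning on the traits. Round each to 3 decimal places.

0.984, 0.016

By Bayes' rule with conditional independence, the unnormalized weight for each hypothesis is prior × ∏ likelihoods:
  Hylaphila: 0.56 × 0.64 × 0.24 × 0.89 × 0.35 = 0.026794
  Myomys: 0.44 × 0.36 × 0.05 × 0.15 × 0.36 = 0.00042768
Normalizing constant Z = 0.026794 + 0.00042768 = 0.027222.
P(Hylaphila | evidence) = 0.026794 / 0.027222 ≈ 0.984
P(Myomys | evidence) = 0.00042768 / 0.027222 ≈ 0.016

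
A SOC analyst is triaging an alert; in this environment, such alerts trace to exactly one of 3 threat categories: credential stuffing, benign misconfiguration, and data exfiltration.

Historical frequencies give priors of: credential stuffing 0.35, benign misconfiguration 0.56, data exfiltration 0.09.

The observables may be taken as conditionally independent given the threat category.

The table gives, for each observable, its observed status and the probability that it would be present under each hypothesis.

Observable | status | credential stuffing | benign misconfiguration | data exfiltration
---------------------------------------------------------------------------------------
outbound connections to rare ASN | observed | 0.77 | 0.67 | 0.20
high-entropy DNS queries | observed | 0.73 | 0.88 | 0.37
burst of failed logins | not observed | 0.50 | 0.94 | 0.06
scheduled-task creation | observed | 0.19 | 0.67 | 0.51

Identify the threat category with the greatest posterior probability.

credential stuffing

Multiply each prior by the joint likelihood of the observable pattern (using 1 − P(present | H) for each absent observable):
  credential stuffing: 0.35 × 0.77 × 0.73 × (1 − 0.50) × 0.19 = 0.01869
  benign misconfiguration: 0.56 × 0.67 × 0.88 × (1 − 0.94) × 0.67 = 0.013273
  data exfiltration: 0.09 × 0.20 × 0.37 × (1 − 0.06) × 0.51 = 0.0031928
The unnormalized weights sum to 0.035156.
P(credential stuffing | evidence) ≈ 0.01869 / 0.035156 ≈ 0.532
P(benign misconfiguration | evidence) ≈ 0.013273 / 0.035156 ≈ 0.378
P(data exfiltration | evidence) ≈ 0.0031928 / 0.035156 ≈ 0.091
The largest is 0.532, so credential stuffing is most probable.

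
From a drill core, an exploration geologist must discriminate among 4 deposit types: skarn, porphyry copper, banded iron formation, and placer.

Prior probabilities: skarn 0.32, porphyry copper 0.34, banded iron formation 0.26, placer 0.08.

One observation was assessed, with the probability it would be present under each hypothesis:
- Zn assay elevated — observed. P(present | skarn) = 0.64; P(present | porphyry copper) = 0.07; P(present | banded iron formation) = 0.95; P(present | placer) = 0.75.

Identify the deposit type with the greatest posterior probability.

Multiply each prior by the likelihood of the observation:
  skarn: 0.32 × 0.64 = 0.2048
  porphyry copper: 0.34 × 0.07 = 0.0238
  banded iron formation: 0.26 × 0.95 = 0.247
  placer: 0.08 × 0.75 = 0.06
Marginal likelihood of the evidence = 0.5356.
P(skarn | evidence) ≈ 0.2048 / 0.5356 ≈ 0.382
P(porphyry copper | evidence) ≈ 0.0238 / 0.5356 ≈ 0.044
P(banded iron formation | evidence) ≈ 0.247 / 0.5356 ≈ 0.461
P(placer | evidence) ≈ 0.06 / 0.5356 ≈ 0.112
The largest is 0.461, so banded iron formation is most probable.

banded iron formation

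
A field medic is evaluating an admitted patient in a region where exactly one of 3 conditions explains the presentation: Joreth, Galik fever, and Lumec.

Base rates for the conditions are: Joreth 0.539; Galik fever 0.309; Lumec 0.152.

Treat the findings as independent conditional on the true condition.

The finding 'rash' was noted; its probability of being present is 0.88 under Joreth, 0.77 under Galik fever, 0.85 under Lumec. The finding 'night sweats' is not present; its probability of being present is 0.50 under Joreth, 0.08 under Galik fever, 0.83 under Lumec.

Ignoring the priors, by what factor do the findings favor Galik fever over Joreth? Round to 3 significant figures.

The Bayes factor is the ratio of the joint likelihoods of the evidence pattern under the two hypotheses (using 1 − P(present | H) for each absent finding).
  Galik fever: 0.77 × (1 − 0.08) = 0.7084
  Joreth: 0.88 × (1 − 0.50) = 0.44
Bayes factor = 0.7084 / 0.44 ≈ 1.61

1.61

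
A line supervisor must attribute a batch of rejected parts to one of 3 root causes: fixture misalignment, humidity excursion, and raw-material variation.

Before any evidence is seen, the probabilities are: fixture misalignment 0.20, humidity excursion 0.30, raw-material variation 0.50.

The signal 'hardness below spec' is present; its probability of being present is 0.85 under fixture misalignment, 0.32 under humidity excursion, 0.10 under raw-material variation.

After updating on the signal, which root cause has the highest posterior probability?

For each hypothesis, the unnormalized posterior weight is prior × likelihood:
  fixture misalignment: 0.20 × 0.85 = 0.17
  humidity excursion: 0.30 × 0.32 = 0.096
  raw-material variation: 0.50 × 0.10 = 0.05
Normalizing constant Z = 0.17 + 0.096 + 0.05 = 0.316.
P(fixture misalignment | evidence) ≈ 0.17 / 0.316 ≈ 0.538
P(humidity excursion | evidence) ≈ 0.096 / 0.316 ≈ 0.304
P(raw-material variation | evidence) ≈ 0.05 / 0.316 ≈ 0.158
The largest is 0.538, so fixture misalignment is most probable.

fixture misalignment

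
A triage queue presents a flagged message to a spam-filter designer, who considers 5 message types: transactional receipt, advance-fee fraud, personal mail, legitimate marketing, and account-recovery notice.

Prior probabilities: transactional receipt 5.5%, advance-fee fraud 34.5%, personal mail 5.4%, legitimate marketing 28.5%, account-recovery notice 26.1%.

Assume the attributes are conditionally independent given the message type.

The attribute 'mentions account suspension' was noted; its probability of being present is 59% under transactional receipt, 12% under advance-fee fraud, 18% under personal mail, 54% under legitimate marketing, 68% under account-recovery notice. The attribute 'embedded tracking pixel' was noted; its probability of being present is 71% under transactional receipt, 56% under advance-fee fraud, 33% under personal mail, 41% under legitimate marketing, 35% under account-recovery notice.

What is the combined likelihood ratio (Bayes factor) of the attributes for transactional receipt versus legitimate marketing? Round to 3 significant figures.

1.89

Take the product of per-attribute likelihoods under each hypothesis, then divide.
  transactional receipt: 0.59 × 0.71 = 0.4189
  legitimate marketing: 0.54 × 0.41 = 0.2214
Bayes factor = 0.4189 / 0.2214 ≈ 1.89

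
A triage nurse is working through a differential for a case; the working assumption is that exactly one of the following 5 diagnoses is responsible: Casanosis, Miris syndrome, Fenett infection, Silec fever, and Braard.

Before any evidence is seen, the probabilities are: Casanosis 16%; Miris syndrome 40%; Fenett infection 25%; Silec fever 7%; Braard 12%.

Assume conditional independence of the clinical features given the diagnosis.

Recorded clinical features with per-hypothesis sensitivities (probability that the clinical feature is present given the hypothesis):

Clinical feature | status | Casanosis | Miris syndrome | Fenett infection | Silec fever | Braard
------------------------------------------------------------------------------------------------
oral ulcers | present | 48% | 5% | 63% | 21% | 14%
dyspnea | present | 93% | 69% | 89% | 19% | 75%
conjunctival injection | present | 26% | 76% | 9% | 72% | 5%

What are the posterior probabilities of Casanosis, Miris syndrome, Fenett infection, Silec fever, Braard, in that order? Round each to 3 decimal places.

0.419, 0.237, 0.285, 0.045, 0.014

By Bayes' rule with conditional independence, the unnormalized weight for each hypothesis is prior × ∏ likelihoods:
  Casanosis: 0.16 × 0.48 × 0.93 × 0.26 = 0.01857
  Miris syndrome: 0.40 × 0.05 × 0.69 × 0.76 = 0.010488
  Fenett infection: 0.25 × 0.63 × 0.89 × 0.09 = 0.012616
  Silec fever: 0.07 × 0.21 × 0.19 × 0.72 = 0.002011
  Braard: 0.12 × 0.14 × 0.75 × 0.05 = 0.00063
Marginal likelihood of the evidence = 0.044315.
P(Casanosis | evidence) = 0.01857 / 0.044315 ≈ 0.419
P(Miris syndrome | evidence) = 0.010488 / 0.044315 ≈ 0.237
P(Fenett infection | evidence) = 0.012616 / 0.044315 ≈ 0.285
P(Silec fever | evidence) = 0.002011 / 0.044315 ≈ 0.045
P(Braard | evidence) = 0.00063 / 0.044315 ≈ 0.014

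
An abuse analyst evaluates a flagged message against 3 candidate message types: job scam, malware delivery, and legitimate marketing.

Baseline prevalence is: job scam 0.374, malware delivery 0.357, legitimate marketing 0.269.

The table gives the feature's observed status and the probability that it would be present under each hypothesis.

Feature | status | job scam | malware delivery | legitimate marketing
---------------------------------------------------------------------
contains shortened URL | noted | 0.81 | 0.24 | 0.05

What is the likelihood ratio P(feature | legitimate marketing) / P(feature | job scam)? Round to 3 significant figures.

0.0617

The Bayes factor is the ratio of the two likelihoods.
  legitimate marketing: 0.05
  job scam: 0.81
Bayes factor = 0.05 / 0.81 ≈ 0.0617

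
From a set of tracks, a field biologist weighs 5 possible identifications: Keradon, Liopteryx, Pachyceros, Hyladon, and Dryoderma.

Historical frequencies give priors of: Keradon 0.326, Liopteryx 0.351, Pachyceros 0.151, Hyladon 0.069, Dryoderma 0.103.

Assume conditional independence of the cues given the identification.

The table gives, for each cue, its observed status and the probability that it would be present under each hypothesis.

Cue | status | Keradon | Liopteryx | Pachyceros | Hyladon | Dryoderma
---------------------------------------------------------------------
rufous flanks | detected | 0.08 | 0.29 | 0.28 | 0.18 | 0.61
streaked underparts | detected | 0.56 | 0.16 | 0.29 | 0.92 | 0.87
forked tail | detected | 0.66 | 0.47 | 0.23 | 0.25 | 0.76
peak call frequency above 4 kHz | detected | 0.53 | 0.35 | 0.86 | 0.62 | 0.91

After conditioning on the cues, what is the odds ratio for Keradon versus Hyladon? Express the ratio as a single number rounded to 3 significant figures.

2.88

The normalizing constant cancels in an odds ratio, so compute prior × likelihood for the two hypotheses only:
  Keradon: 0.326 × 0.08 × 0.56 × 0.66 × 0.53 = 0.0051088
  Hyladon: 0.069 × 0.18 × 0.92 × 0.25 × 0.62 = 0.0017711
Posterior odds = 0.0051088 / 0.0017711 ≈ 2.88.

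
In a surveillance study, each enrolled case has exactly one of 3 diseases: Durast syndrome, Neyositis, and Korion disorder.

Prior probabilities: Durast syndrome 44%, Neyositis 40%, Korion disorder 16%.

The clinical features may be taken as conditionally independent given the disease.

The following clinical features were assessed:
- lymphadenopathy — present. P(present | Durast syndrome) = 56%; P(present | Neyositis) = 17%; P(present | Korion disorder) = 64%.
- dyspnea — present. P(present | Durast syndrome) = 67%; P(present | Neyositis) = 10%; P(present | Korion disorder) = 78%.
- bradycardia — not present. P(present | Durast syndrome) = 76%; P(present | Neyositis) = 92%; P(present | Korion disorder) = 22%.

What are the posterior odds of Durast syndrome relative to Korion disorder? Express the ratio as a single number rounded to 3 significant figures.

0.636

Unnormalized posterior weight (prior times the clinical feature likelihoods) for each of the two hypotheses (using 1 − P(present | H) for each absent clinical feature):
  Durast syndrome: 0.44 × 0.56 × 0.67 × (1 − 0.76) = 0.039621
  Korion disorder: 0.16 × 0.64 × 0.78 × (1 − 0.22) = 0.0623
Odds(Durast syndrome : Korion disorder) = 0.039621 / 0.0623 ≈ 0.636.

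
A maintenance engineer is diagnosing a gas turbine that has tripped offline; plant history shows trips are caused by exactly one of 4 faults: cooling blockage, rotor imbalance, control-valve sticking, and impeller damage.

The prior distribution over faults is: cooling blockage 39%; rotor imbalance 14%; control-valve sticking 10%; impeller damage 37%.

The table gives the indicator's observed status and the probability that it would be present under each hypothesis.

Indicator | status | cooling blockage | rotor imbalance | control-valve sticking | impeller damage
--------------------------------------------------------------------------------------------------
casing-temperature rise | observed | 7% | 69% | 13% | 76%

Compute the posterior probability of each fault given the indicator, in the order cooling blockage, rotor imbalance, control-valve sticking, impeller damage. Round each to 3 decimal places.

0.065, 0.231, 0.031, 0.673

For each hypothesis, the unnormalized posterior weight is prior × likelihood:
  cooling blockage: 0.39 × 0.07 = 0.0273
  rotor imbalance: 0.14 × 0.69 = 0.0966
  control-valve sticking: 0.10 × 0.13 = 0.013
  impeller damage: 0.37 × 0.76 = 0.2812
Normalizing constant Z = 0.0273 + 0.0966 + 0.013 + 0.2812 = 0.4181.
P(cooling blockage | evidence) = 0.0273 / 0.4181 ≈ 0.065
P(rotor imbalance | evidence) = 0.0966 / 0.4181 ≈ 0.231
P(control-valve sticking | evidence) = 0.013 / 0.4181 ≈ 0.031
P(impeller damage | evidence) = 0.2812 / 0.4181 ≈ 0.673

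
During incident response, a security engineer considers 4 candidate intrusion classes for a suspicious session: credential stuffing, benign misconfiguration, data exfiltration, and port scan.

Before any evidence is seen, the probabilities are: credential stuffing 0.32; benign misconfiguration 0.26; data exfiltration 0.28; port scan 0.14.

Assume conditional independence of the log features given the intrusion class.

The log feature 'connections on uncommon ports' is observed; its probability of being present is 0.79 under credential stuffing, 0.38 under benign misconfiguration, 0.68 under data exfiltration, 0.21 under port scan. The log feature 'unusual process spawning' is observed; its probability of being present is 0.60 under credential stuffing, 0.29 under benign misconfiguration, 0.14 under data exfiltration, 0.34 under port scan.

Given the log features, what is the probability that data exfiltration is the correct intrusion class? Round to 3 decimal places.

0.123

Multiply each prior by the joint likelihood of the log feature pattern:
  credential stuffing: 0.32 × 0.79 × 0.60 = 0.15168
  benign misconfiguration: 0.26 × 0.38 × 0.29 = 0.028652
  data exfiltration: 0.28 × 0.68 × 0.14 = 0.026656
  port scan: 0.14 × 0.21 × 0.34 = 0.009996
The unnormalized weights sum to 0.21698.
P(data exfiltration | evidence) = 0.026656 / 0.21698 ≈ 0.123.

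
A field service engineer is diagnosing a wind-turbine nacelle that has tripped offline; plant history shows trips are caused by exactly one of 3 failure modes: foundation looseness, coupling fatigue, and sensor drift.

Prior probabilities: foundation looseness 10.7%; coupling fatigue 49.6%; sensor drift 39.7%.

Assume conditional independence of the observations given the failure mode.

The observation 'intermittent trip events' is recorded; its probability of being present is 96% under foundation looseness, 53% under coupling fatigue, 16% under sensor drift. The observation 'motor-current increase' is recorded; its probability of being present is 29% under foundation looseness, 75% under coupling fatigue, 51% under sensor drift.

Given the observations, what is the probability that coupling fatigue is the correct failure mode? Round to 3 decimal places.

By Bayes' rule with conditional independence, the unnormalized weight for each hypothesis is prior × ∏ likelihoods:
  foundation looseness: 0.107 × 0.96 × 0.29 = 0.029789
  coupling fatigue: 0.496 × 0.53 × 0.75 = 0.19716
  sensor drift: 0.397 × 0.16 × 0.51 = 0.032395
Normalizing constant Z = 0.029789 + 0.19716 + 0.032395 = 0.25934.
P(coupling fatigue | evidence) = 0.19716 / 0.25934 ≈ 0.760.

0.760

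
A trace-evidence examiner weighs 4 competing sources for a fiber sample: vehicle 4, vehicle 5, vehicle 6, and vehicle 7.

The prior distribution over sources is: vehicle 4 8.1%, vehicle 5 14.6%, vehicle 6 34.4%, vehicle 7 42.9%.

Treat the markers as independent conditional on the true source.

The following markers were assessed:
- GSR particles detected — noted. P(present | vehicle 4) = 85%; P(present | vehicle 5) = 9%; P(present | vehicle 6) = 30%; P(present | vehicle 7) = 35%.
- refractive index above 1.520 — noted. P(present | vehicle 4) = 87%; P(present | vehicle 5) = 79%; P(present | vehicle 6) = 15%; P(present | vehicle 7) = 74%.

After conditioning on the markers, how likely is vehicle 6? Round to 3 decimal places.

Multiply each prior by the joint likelihood of the marker pattern:
  vehicle 4: 0.081 × 0.85 × 0.87 = 0.059899
  vehicle 5: 0.146 × 0.09 × 0.79 = 0.010381
  vehicle 6: 0.344 × 0.30 × 0.15 = 0.01548
  vehicle 7: 0.429 × 0.35 × 0.74 = 0.11111
The unnormalized weights sum to 0.19687.
P(vehicle 6 | evidence) = 0.01548 / 0.19687 ≈ 0.079.

0.079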